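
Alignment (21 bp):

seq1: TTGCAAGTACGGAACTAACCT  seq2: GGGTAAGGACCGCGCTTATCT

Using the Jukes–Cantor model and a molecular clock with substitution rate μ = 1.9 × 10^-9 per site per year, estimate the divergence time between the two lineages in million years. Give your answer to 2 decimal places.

The sequences differ at 9 of 21 sites (1, 2, 4, 8, 11, 13, 14, 17, 19), so p = 9/21 ≈ 0.428571.
d = −(3/4) ln(1 − 4p/3) = −0.75 ln(1 − 0.571428) = −0.75 ln(0.428572)
  = −0.75 × (-0.847297) = 0.635473 substitutions/site.
Under a molecular clock d = 2μt, so t = d/(2μ) = 0.635473 / (2 × 1.9 × 10^-9) = 167.23 million years.

167.23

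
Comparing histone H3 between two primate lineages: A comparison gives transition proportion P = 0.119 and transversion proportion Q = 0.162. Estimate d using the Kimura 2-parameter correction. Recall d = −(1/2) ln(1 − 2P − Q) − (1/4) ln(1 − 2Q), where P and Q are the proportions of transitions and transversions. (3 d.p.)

0.353

Under the Kimura two-parameter model, d = −½ ln(1 − 2P − Q) − ¼ ln(1 − 2Q).
1 − 2P − Q = 0.6, giving −½ ln(0.6) = 0.255413.
1 − 2Q = 0.676, giving −¼ ln(0.676) = 0.097891.
d = 0.255413 + 0.097891 = 0.353304.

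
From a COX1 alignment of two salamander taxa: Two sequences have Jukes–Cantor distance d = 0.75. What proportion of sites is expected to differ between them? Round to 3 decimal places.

p = (3/4)(1 − e^(−4d/3)) = 0.75 × (1 − e^(-1)) = 0.75 × (1 − 0.367879) = 0.474091.

0.474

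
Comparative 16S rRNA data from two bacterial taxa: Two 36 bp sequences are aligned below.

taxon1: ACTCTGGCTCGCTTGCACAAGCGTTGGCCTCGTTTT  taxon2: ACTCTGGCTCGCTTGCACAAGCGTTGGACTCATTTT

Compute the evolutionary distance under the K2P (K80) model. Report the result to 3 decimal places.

Of 36 sites, 1 differences are transitions and 1 are transversions, so P = 1/36 ≈ 0.027778 and Q = 1/36 ≈ 0.027778.
Under the Kimura two-parameter model, d = −½ ln(1 − 2P − Q) − ¼ ln(1 − 2Q).
1 − 2P − Q = 0.916666, giving −½ ln(0.916666) = 0.043506.
1 − 2Q = 0.944444, giving −¼ ln(0.944444) = 0.014290.
d = 0.043506 + 0.014290 = 0.057796.

0.058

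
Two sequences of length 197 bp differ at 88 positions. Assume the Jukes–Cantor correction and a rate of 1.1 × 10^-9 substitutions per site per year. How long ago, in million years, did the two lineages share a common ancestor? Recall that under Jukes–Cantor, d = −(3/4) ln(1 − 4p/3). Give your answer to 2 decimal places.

p = 88/197 ≈ 0.446701.
d = −(3/4) ln(1 − 4p/3) = −0.75 ln(1 − 0.595601) = −0.75 ln(0.404399)
  = −0.75 × (-0.905353) = 0.679015 substitutions/site.
Under a molecular clock d = 2μt, so t = d/(2μ) = 0.679015 / (2 × 1.1 × 10^-9) = 308.64 million years.

308.64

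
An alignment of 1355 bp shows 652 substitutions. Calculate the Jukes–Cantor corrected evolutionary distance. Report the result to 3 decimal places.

p = 652/1355 ≈ 0.481181.
d = −(3/4) ln(1 − 4p/3) = −0.75 ln(1 − 0.641575) = −0.75 ln(0.358425)
  = −0.75 × (-1.026036) = 0.769527 substitutions/site.

0.770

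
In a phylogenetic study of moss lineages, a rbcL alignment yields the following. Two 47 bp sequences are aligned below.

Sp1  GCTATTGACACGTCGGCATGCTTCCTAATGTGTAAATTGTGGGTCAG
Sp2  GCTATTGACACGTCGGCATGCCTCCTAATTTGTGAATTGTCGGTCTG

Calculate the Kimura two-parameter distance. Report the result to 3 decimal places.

0.115

Of 47 sites, 2 differences are transitions and 3 are transversions, so P = 2/47 ≈ 0.042553 and Q = 3/47 ≈ 0.06383.
Under the Kimura two-parameter model, d = −½ ln(1 − 2P − Q) − ¼ ln(1 − 2Q).
1 − 2P − Q = 0.851064, giving −½ ln(0.851064) = 0.080634.
1 − 2Q = 0.87234, giving −¼ ln(0.87234) = 0.034144.
d = 0.080634 + 0.034144 = 0.114778.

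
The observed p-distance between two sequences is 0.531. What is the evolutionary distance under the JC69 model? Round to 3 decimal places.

0.923

d = −(3/4) ln(1 − 4p/3) = −0.75 ln(1 − 0.708) = −0.75 ln(0.292)
  = −0.75 × (-1.231001) = 0.923251 substitutions/site.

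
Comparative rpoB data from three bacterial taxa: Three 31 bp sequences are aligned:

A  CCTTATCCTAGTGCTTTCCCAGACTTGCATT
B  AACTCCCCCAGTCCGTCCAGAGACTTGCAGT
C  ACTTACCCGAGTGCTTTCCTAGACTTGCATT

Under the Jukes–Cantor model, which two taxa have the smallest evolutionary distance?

A and C

A–B: 12/31 differ, p = 0.387, d = 0.544.
A–C: 4/31 differ, p = 0.129, d = 0.142.
B–C: 10/31 differ, p = 0.323, d = 0.422.
The smallest distance is between A and C.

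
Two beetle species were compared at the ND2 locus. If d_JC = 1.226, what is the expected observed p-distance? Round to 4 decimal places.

0.6037

p = (3/4)(1 − e^(−4d/3)) = 0.75 × (1 − e^(-1.634667)) = 0.75 × (1 − 0.195017) = 0.603737.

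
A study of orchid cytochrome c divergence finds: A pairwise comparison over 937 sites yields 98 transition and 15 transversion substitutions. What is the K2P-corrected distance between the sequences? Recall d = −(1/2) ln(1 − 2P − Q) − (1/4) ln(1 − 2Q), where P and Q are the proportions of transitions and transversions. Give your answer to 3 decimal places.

0.136

P = 98/937 ≈ 0.104589 and Q = 15/937 ≈ 0.016009.
Under the Kimura two-parameter model, d = −½ ln(1 − 2P − Q) − ¼ ln(1 − 2Q).
1 − 2P − Q = 0.774813, giving −½ ln(0.774813) = 0.127567.
1 − 2Q = 0.967982, giving −¼ ln(0.967982) = 0.008135.
d = 0.127567 + 0.008135 = 0.135702.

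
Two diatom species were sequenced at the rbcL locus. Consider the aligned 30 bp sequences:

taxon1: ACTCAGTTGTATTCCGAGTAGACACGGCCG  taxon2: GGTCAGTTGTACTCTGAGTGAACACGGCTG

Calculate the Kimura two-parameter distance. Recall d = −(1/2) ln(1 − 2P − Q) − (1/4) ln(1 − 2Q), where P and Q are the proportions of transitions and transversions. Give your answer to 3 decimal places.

Of 30 sites, 6 differences are transitions and 1 are transversions, so P = 6/30 = 0.2 and Q = 1/30 ≈ 0.033333.
Under the Kimura two-parameter model, d = −½ ln(1 − 2P − Q) − ¼ ln(1 − 2Q).
1 − 2P − Q = 0.566667, giving −½ ln(0.566667) = 0.283992.
1 − 2Q = 0.933334, giving −¼ ln(0.933334) = 0.017248.
d = 0.283992 + 0.017248 = 0.301240.

0.301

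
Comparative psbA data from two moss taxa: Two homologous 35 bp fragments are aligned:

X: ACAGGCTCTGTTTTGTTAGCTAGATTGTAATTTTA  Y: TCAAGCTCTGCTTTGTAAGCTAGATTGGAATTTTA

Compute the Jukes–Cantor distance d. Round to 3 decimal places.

0.158

The sequences differ at 5 of 35 sites (1, 4, 11, 17, 28), so p = 5/35 ≈ 0.142857.
d = −(3/4) ln(1 − 4p/3) = −0.75 ln(1 − 0.190476) = −0.75 ln(0.809524)
  = −0.75 × (-0.211309) = 0.158482 substitutions/site.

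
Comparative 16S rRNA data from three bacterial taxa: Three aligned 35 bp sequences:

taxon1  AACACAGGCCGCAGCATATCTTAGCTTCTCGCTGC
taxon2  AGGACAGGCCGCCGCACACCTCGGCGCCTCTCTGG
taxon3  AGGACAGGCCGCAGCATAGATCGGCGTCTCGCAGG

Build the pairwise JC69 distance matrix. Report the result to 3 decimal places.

taxon1–taxon2: 11/35 sites differ → p ≈ 0.314286, d = −0.75 ln(1 − 0.419048) = 0.407315 ≈ 0.407.
taxon1–taxon3: 9/35 sites differ → p ≈ 0.257143, d = −0.75 ln(1 − 0.342857) = 0.314890 ≈ 0.315.
taxon2–taxon3: 7/35 sites differ → p = 0.2, d = −0.75 ln(1 − 0.266667) = 0.232617 ≈ 0.233.

d(taxon1,taxon2) = 0.407, d(taxon1,taxon3) = 0.315, d(taxon2,taxon3) = 0.233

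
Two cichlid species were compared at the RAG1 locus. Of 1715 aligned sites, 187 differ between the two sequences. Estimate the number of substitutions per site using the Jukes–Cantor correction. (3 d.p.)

0.118

p = 187/1715 ≈ 0.109038.
d = −(3/4) ln(1 − 4p/3) = −0.75 ln(1 − 0.145384) = −0.75 ln(0.854616)
  = −0.75 × (-0.157103) = 0.117827 substitutions/site.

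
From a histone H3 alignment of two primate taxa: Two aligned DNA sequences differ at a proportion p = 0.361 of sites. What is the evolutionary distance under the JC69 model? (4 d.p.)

d = −(3/4) ln(1 − 4p/3) = −0.75 ln(1 − 0.481333) = −0.75 ln(0.518667)
  = −0.75 × (-0.656493) = 0.492370 substitutions/site.

0.4924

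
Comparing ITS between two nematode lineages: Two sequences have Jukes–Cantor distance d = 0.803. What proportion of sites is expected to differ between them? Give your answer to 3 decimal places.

0.493

p = (3/4)(1 − e^(−4d/3)) = 0.75 × (1 − e^(-1.070667)) = 0.75 × (1 − 0.342780) = 0.492915.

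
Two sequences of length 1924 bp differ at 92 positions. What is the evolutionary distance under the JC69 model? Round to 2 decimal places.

p = 92/1924 ≈ 0.047817.
d = −(3/4) ln(1 − 4p/3) = −0.75 ln(1 − 0.063756) = −0.75 ln(0.936244)
  = −0.75 × (-0.065879) = 0.049409 substitutions/site.

0.05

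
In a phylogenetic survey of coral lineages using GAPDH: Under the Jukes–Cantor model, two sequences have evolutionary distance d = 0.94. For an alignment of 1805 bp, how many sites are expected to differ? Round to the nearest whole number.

Invert JC69: p = (3/4)(1 − e^(−4d/3)) = 0.75 × (1 − e^(-1.253333)) = 0.75 × (1 − 0.285551) = 0.535837.
Expected differing sites = pL ≈ 0.535837 × 1805 = 967.185785 ≈ 967.

967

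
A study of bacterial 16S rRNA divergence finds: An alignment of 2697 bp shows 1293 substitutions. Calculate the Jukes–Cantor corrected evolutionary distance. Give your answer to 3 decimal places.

0.765

p = 1293/2697 ≈ 0.479422.
d = −(3/4) ln(1 − 4p/3) = −0.75 ln(1 − 0.639229) = −0.75 ln(0.360771)
  = −0.75 × (-1.019512) = 0.764634 substitutions/site.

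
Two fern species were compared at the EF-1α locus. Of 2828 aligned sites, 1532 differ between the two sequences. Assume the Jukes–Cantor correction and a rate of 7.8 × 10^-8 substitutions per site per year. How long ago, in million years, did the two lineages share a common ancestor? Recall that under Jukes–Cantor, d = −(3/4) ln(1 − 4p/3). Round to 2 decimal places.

6.16

p = 1532/2828 ≈ 0.541726.
d = −(3/4) ln(1 − 4p/3) = −0.75 ln(1 − 0.722301) = −0.75 ln(0.277699)
  = −0.75 × (-1.281217) = 0.960913 substitutions/site.
Under a molecular clock d = 2μt, so t = d/(2μ) = 0.960913 / (2 × 7.8 × 10^-8) = 6.16 million years.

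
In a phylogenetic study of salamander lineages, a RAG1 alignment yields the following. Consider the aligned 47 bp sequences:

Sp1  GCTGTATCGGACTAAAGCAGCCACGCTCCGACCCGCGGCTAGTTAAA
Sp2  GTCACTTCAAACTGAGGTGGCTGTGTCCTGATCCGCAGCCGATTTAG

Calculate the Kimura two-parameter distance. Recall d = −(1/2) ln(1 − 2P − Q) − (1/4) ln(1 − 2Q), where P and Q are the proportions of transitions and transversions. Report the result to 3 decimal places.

Of 47 sites, 22 differences are transitions and 2 are transversions, so P = 22/47 ≈ 0.468085 and Q = 2/47 ≈ 0.042553.
Under the Kimura two-parameter model, d = −½ ln(1 − 2P − Q) − ¼ ln(1 − 2Q).
1 − 2P − Q = 0.021277, giving −½ ln(0.021277) = 1.925064.
1 − 2Q = 0.914894, giving −¼ ln(0.914894) = 0.022237.
d = 1.925064 + 0.022237 = 1.947301.

1.947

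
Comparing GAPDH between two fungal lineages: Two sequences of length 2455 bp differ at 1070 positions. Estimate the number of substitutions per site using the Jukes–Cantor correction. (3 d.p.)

p = 1070/2455 ≈ 0.435845.
d = −(3/4) ln(1 − 4p/3) = −0.75 ln(1 − 0.581127) = −0.75 ln(0.418873)
  = −0.75 × (-0.870188) = 0.652641 substitutions/site.

0.653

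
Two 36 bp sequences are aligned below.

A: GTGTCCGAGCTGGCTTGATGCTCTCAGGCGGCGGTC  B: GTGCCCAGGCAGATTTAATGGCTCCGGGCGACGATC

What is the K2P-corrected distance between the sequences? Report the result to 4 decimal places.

0.6699

Of 36 sites, 12 differences are transitions and 2 are transversions, so P = 12/36 ≈ 0.333333 and Q = 2/36 ≈ 0.055556.
Under the Kimura two-parameter model, d = −½ ln(1 − 2P − Q) − ¼ ln(1 − 2Q).
1 − 2P − Q = 0.277778, giving −½ ln(0.277778) = 0.640467.
1 − 2Q = 0.888888, giving −¼ ln(0.888888) = 0.029446.
d = 0.640467 + 0.029446 = 0.669913.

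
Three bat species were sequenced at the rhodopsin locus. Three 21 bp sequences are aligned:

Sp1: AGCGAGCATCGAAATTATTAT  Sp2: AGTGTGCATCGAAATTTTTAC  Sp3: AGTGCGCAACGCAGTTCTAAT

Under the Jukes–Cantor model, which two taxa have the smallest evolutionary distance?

Sp1 and Sp2

Sp1–Sp2: 4/21 differ, p = 0.190, d = 0.220.
Sp1–Sp3: 7/21 differ, p = 0.333, d = 0.441.
Sp2–Sp3: 7/21 differ, p = 0.333, d = 0.441.
The smallest distance is between Sp1 and Sp2.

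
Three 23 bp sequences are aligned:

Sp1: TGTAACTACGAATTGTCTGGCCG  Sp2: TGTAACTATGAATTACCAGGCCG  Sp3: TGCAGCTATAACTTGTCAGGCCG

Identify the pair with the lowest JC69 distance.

Sp1–Sp2: 4/23 differ, p = 0.174, d = 0.198.
Sp1–Sp3: 6/23 differ, p = 0.261, d = 0.321.
Sp2–Sp3: 6/23 differ, p = 0.261, d = 0.321.
The smallest distance is between Sp1 and Sp2.

Sp1 and Sp2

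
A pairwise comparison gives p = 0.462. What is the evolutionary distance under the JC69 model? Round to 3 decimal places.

d = −(3/4) ln(1 − 4p/3) = −0.75 ln(1 − 0.616) = −0.75 ln(0.384)
  = −0.75 × (-0.957113) = 0.717835 substitutions/site.

0.718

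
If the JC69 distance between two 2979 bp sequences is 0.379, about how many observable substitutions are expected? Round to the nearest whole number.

886

Invert JC69: p = (3/4)(1 − e^(−4d/3)) = 0.75 × (1 − e^(-0.505333)) = 0.75 × (1 − 0.603305) = 0.297521.
Expected differing sites = pL ≈ 0.297521 × 2979 = 886.315059 ≈ 886.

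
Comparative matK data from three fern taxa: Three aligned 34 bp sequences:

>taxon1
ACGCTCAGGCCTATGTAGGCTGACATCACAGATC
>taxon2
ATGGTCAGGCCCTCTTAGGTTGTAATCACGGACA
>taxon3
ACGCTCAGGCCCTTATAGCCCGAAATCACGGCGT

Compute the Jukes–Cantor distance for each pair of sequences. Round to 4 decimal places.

d(taxon1,taxon2) = 0.4770, d(taxon1,taxon3) = 0.3734, d(taxon2,taxon3) = 0.4234

taxon1–taxon2: 12/34 sites differ → p ≈ 0.352941, d = −0.75 ln(1 − 0.470588) = 0.476991 ≈ 0.4770.
taxon1–taxon3: 10/34 sites differ → p ≈ 0.294118, d = −0.75 ln(1 − 0.392157) = 0.373379 ≈ 0.3734.
taxon2–taxon3: 11/34 sites differ → p ≈ 0.323529, d = −0.75 ln(1 − 0.431372) = 0.423397 ≈ 0.4234.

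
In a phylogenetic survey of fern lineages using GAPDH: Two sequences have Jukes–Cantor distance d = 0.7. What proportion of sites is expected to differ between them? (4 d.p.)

p = (3/4)(1 − e^(−4d/3)) = 0.75 × (1 − e^(-0.933333)) = 0.75 × (1 − 0.393241) = 0.455069.

0.4551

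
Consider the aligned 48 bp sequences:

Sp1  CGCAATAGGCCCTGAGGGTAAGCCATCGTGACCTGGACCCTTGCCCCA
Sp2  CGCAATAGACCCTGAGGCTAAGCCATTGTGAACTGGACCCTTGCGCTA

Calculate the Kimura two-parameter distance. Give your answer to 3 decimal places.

Of 48 sites, 3 differences are transitions and 3 are transversions, so P = 3/48 = 0.0625 and Q = 3/48 = 0.0625.
Under the Kimura two-parameter model, d = −½ ln(1 − 2P − Q) − ¼ ln(1 − 2Q).
1 − 2P − Q = 0.8125, giving −½ ln(0.8125) = 0.103820.
1 − 2Q = 0.875, giving −¼ ln(0.875) = 0.033383.
d = 0.103820 + 0.033383 = 0.137203.

0.137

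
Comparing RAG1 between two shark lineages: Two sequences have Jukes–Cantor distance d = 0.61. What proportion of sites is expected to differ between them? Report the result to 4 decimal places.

p = (3/4)(1 − e^(−4d/3)) = 0.75 × (1 − e^(-0.813333)) = 0.75 × (1 − 0.443378) = 0.417467.

0.4175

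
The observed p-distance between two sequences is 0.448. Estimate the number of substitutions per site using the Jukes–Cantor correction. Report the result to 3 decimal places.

d = −(3/4) ln(1 − 4p/3) = −0.75 ln(1 − 0.597333) = −0.75 ln(0.402667)
  = −0.75 × (-0.909645) = 0.682234 substitutions/site.

0.682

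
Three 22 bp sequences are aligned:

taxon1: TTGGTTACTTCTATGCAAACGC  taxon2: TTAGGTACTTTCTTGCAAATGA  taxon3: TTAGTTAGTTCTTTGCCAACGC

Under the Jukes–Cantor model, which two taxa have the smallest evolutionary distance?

taxon1–taxon2: 7/22 differ, p = 0.318, d = 0.414.
taxon1–taxon3: 4/22 differ, p = 0.182, d = 0.208.
taxon2–taxon3: 7/22 differ, p = 0.318, d = 0.414.
The smallest distance is between taxon1 and taxon3.

taxon1 and taxon3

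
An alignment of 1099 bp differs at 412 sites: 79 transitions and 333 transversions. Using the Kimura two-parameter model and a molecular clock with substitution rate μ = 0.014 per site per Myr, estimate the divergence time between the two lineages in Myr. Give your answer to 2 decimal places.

18.89

P = 79/1099 ≈ 0.071884 and Q = 333/1099 ≈ 0.303003.
Under the Kimura two-parameter model, d = −½ ln(1 − 2P − Q) − ¼ ln(1 − 2Q).
1 − 2P − Q = 0.553229, giving −½ ln(0.553229) = 0.295992.
1 − 2Q = 0.393994, giving −¼ ln(0.393994) = 0.232855.
d = 0.295992 + 0.232855 = 0.528847.
Under a molecular clock d = 2μt, so t = d/(2μ) = 0.528847 / (2 × 0.014) = 18.89 Myr.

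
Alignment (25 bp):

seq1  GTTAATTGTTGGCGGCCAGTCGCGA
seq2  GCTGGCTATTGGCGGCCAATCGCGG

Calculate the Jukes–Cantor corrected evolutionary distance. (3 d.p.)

The sequences differ at 7 of 25 sites (2, 4, 5, 6, 8, 19, 25), so p = 7/25 = 0.28.
d = −(3/4) ln(1 − 4p/3) = −0.75 ln(1 − 0.373333) = −0.75 ln(0.626667)
  = −0.75 × (-0.467340) = 0.350505 substitutions/site.

0.351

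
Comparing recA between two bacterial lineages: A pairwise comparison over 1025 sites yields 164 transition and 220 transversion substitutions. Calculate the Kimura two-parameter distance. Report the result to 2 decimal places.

P = 164/1025 = 0.16 and Q = 220/1025 ≈ 0.214634.
Under the Kimura two-parameter model, d = −½ ln(1 − 2P − Q) − ¼ ln(1 − 2Q).
1 − 2P − Q = 0.465366, giving −½ ln(0.465366) = 0.382466.
1 − 2Q = 0.570732, giving −¼ ln(0.570732) = 0.140209.
d = 0.382466 + 0.140209 = 0.522675.

0.52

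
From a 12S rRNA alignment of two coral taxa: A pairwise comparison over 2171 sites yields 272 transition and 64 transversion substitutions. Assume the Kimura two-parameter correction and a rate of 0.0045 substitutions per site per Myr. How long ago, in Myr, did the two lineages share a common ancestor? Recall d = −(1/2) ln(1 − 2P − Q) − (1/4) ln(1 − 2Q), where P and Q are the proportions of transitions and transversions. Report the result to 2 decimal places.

P = 272/2171 ≈ 0.125288 and Q = 64/2171 ≈ 0.02948.
Under the Kimura two-parameter model, d = −½ ln(1 − 2P − Q) − ¼ ln(1 − 2Q).
1 − 2P − Q = 0.719944, giving −½ ln(0.719944) = 0.164291.
1 − 2Q = 0.94104, giving −¼ ln(0.94104) = 0.015192.
d = 0.164291 + 0.015192 = 0.179483.
Under a molecular clock d = 2μt, so t = d/(2μ) = 0.179483 / (2 × 0.0045) = 19.94 Myr.

19.94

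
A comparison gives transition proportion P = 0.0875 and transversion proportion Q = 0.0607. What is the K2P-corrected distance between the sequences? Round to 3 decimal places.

0.167

Under the Kimura two-parameter model, d = −½ ln(1 − 2P − Q) − ¼ ln(1 − 2Q).
1 − 2P − Q = 0.7643, giving −½ ln(0.7643) = 0.134397.
1 − 2Q = 0.8786, giving −¼ ln(0.8786) = 0.032356.
d = 0.134397 + 0.032356 = 0.166753.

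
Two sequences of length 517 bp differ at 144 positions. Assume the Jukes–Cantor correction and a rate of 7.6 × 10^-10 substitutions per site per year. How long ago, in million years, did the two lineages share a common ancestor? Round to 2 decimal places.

p = 144/517 ≈ 0.27853.
d = −(3/4) ln(1 − 4p/3) = −0.75 ln(1 − 0.371373) = −0.75 ln(0.628627)
  = −0.75 × (-0.464217) = 0.348163 substitutions/site.
Under a molecular clock d = 2μt, so t = d/(2μ) = 0.348163 / (2 × 7.6 × 10^-10) = 229.05 million years.

229.05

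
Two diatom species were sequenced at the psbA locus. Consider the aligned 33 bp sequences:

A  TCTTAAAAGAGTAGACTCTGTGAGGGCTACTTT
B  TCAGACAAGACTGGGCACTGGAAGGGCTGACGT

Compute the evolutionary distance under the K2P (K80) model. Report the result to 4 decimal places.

0.5601

Of 33 sites, 5 differences are transitions and 8 are transversions, so P = 5/33 ≈ 0.151515 and Q = 8/33 ≈ 0.242424.
Under the Kimura two-parameter model, d = −½ ln(1 − 2P − Q) − ¼ ln(1 − 2Q).
1 − 2P − Q = 0.454546, giving −½ ln(0.454546) = 0.394228.
1 − 2Q = 0.515152, giving −¼ ln(0.515152) = 0.165823.
d = 0.394228 + 0.165823 = 0.560051.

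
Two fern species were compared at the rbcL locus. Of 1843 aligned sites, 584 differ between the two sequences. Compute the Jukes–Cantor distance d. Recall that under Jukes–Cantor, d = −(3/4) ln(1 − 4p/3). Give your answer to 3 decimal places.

0.412

p = 584/1843 ≈ 0.316875.
d = −(3/4) ln(1 − 4p/3) = −0.75 ln(1 − 0.4225) = −0.75 ln(0.5775)
  = −0.75 × (-0.549047) = 0.411785 substitutions/site.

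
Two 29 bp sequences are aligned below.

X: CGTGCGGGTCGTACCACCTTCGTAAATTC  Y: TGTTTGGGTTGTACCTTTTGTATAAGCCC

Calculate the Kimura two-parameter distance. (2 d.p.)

Of 29 sites, 10 differences are transitions and 3 are transversions, so P = 10/29 ≈ 0.344828 and Q = 3/29 ≈ 0.103448.
Under the Kimura two-parameter model, d = −½ ln(1 − 2P − Q) − ¼ ln(1 − 2Q).
1 − 2P − Q = 0.206896, giving −½ ln(0.206896) = 0.787770.
1 − 2Q = 0.793104, giving −¼ ln(0.793104) = 0.057950.
d = 0.787770 + 0.057950 = 0.845720.

0.85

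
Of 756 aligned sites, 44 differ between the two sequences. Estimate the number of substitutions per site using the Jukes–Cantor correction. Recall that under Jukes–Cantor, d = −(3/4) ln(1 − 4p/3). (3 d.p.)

p = 44/756 ≈ 0.058201.
d = −(3/4) ln(1 − 4p/3) = −0.75 ln(1 − 0.077601) = −0.75 ln(0.922399)
  = −0.75 × (-0.080777) = 0.060583 substitutions/site.

0.061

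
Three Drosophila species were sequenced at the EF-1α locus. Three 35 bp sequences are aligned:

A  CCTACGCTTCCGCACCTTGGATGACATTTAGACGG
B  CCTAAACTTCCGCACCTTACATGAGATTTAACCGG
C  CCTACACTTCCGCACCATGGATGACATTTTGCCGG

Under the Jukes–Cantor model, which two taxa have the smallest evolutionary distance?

A–B: 7/35 differ, p = 0.200, d = 0.233.
A–C: 4/35 differ, p = 0.114, d = 0.124.
B–C: 7/35 differ, p = 0.200, d = 0.233.
The smallest distance is between A and C.

A and C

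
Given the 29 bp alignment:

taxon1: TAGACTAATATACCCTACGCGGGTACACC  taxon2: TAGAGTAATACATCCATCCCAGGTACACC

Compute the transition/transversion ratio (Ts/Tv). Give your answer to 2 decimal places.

0.75

Transitions are A↔G and C↔T; transversions are all other mismatches.
Transitions: 3. Transversions: 4.
R = 3/4 = 0.75.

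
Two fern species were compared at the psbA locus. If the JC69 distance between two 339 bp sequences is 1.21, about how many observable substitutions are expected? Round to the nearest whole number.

Invert JC69: p = (3/4)(1 − e^(−4d/3)) = 0.75 × (1 − e^(-1.613333)) = 0.75 × (1 − 0.199222) = 0.600584.
Expected differing sites = pL ≈ 0.600584 × 339 = 203.597976 ≈ 204.

204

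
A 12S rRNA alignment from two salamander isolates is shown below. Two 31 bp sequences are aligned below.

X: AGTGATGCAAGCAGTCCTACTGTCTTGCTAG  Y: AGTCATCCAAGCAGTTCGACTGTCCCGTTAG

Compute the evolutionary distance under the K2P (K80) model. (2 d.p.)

Of 31 sites, 4 differences are transitions and 3 are transversions, so P = 4/31 ≈ 0.129032 and Q = 3/31 ≈ 0.096774.
Under the Kimura two-parameter model, d = −½ ln(1 − 2P − Q) − ¼ ln(1 − 2Q).
1 − 2P − Q = 0.645162, giving −½ ln(0.645162) = 0.219127.
1 − 2Q = 0.806452, giving −¼ ln(0.806452) = 0.053778.
d = 0.219127 + 0.053778 = 0.272905.

0.27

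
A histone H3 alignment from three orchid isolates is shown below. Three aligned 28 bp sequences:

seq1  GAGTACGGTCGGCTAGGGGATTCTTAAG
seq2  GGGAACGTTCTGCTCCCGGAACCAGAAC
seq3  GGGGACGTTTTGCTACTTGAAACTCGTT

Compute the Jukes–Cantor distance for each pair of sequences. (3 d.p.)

seq1–seq2: 12/28 sites differ → p ≈ 0.428571, d = −0.75 ln(1 − 0.571428) = 0.635472 ≈ 0.635.
seq1–seq3: 14/28 sites differ → p = 0.5, d = −0.75 ln(1 − 0.666667) = 0.823960 ≈ 0.824.
seq2–seq3: 11/28 sites differ → p ≈ 0.392857, d = −0.75 ln(1 − 0.523809) = 0.556452 ≈ 0.556.

d(seq1,seq2) = 0.635, d(seq1,seq3) = 0.824, d(seq2,seq3) = 0.556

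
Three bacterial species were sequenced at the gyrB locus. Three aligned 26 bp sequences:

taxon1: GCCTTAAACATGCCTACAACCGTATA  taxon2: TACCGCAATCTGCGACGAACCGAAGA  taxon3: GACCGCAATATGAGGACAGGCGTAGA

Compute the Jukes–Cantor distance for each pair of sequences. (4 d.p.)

d(taxon1,taxon2) = 0.8240, d(taxon1,taxon3) = 0.6228, d(taxon2,taxon3) = 0.4643

taxon1–taxon2: 13/26 sites differ → p = 0.5, d = −0.75 ln(1 − 0.666667) = 0.823960 ≈ 0.8240.
taxon1–taxon3: 11/26 sites differ → p ≈ 0.423077, d = −0.75 ln(1 − 0.564103) = 0.622762 ≈ 0.6228.
taxon2–taxon3: 9/26 sites differ → p ≈ 0.346154, d = −0.75 ln(1 − 0.461539) = 0.464280 ≈ 0.4643.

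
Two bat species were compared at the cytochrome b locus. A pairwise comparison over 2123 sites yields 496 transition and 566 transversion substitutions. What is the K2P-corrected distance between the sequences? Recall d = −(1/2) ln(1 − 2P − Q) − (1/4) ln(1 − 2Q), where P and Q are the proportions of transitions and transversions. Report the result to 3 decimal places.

P = 496/2123 ≈ 0.233632 and Q = 566/2123 ≈ 0.266604.
Under the Kimura two-parameter model, d = −½ ln(1 − 2P − Q) − ¼ ln(1 − 2Q).
1 − 2P − Q = 0.266132, giving −½ ln(0.266132) = 0.661881.
1 − 2Q = 0.466792, giving −¼ ln(0.466792) = 0.190468.
d = 0.661881 + 0.190468 = 0.852349.

0.852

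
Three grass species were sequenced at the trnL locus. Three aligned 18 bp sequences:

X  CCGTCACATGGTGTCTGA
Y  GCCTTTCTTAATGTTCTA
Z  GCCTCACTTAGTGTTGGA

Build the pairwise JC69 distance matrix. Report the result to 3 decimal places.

d(X,Y) = 1.012, d(X,Z) = 0.441, d(Y,Z) = 0.347

X–Y: 10/18 sites differ → p ≈ 0.555556, d = −0.75 ln(1 − 0.740741) = 1.012446 ≈ 1.012.
X–Z: 6/18 sites differ → p ≈ 0.333333, d = −0.75 ln(1 − 0.444444) = 0.440839 ≈ 0.441.
Y–Z: 5/18 sites differ → p ≈ 0.277778, d = −0.75 ln(1 − 0.370371) = 0.346968 ≈ 0.347.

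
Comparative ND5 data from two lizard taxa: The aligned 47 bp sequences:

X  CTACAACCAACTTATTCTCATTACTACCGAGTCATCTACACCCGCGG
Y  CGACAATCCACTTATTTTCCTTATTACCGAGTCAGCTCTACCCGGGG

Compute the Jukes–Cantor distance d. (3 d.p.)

The sequences differ at 10 of 47 sites (2, 7, 9, 17, 20, 24, 35, 38, 39, 45), so p = 10/47 ≈ 0.212766.
d = −(3/4) ln(1 − 4p/3) = −0.75 ln(1 − 0.283688) = −0.75 ln(0.716312)
  = −0.75 × (-0.333639) = 0.250229 substitutions/site.

0.250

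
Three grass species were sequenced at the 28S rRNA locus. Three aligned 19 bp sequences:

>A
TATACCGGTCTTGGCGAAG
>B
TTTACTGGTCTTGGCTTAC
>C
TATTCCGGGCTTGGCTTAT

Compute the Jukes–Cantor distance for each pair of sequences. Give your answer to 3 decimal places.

d(A,B) = 0.324, d(A,C) = 0.324, d(B,C) = 0.324

A–B: 5/19 sites differ → p ≈ 0.263158, d = −0.75 ln(1 − 0.350877) = 0.324100 ≈ 0.324.
A–C: 5/19 sites differ → p ≈ 0.263158, d = −0.75 ln(1 − 0.350877) = 0.324100 ≈ 0.324.
B–C: 5/19 sites differ → p ≈ 0.263158, d = −0.75 ln(1 − 0.350877) = 0.324100 ≈ 0.324.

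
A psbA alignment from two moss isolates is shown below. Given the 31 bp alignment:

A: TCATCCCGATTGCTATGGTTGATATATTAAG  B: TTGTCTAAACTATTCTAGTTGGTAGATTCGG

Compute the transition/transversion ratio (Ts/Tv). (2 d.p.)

Transitions are A↔G and C↔T; transversions are all other mismatches.
Transitions: 10. Transversions: 4.
R = 10/4 = 2.50.

2.50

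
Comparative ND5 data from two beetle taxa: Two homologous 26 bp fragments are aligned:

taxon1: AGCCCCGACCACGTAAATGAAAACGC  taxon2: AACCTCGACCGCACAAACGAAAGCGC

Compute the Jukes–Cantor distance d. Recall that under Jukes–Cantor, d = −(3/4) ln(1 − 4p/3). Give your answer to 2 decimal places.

0.33

The sequences differ at 7 of 26 sites (2, 5, 11, 13, 14, 18, 23), so p = 7/26 ≈ 0.269231.
d = −(3/4) ln(1 − 4p/3) = −0.75 ln(1 − 0.358975) = −0.75 ln(0.641025)
  = −0.75 × (-0.444687) = 0.333515 substitutions/site.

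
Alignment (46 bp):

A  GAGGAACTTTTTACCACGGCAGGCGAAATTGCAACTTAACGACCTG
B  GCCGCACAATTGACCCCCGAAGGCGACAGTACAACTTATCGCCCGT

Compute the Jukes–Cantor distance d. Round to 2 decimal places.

0.47

The sequences differ at 16 of 46 sites, so p = 16/46 ≈ 0.347826.
d = −(3/4) ln(1 − 4p/3) = −0.75 ln(1 − 0.463768) = −0.75 ln(0.536232)
  = −0.75 × (-0.623188) = 0.467391 substitutions/site.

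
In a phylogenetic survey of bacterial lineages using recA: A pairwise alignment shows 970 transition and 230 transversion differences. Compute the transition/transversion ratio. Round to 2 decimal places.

R = 970/230 = 4.217391… ≈ 4.22 (to 2 d.p.).

4.22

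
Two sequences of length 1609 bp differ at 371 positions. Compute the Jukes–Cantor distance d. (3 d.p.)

p = 371/1609 ≈ 0.230578.
d = −(3/4) ln(1 − 4p/3) = −0.75 ln(1 − 0.307437) = −0.75 ln(0.692563)
  = −0.75 × (-0.367356) = 0.275517 substitutions/site.

0.276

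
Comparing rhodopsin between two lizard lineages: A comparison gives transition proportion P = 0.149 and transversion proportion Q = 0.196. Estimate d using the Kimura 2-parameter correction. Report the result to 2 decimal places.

0.47

Under the Kimura two-parameter model, d = −½ ln(1 − 2P − Q) − ¼ ln(1 − 2Q).
1 − 2P − Q = 0.506, giving −½ ln(0.506) = 0.340609.
1 − 2Q = 0.608, giving −¼ ln(0.608) = 0.124395.
d = 0.340609 + 0.124395 = 0.465004.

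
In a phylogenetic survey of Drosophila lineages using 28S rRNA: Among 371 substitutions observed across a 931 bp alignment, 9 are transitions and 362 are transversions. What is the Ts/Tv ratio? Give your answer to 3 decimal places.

R = 9/362 = 0.024861… ≈ 0.025 (to 3 d.p.).

0.025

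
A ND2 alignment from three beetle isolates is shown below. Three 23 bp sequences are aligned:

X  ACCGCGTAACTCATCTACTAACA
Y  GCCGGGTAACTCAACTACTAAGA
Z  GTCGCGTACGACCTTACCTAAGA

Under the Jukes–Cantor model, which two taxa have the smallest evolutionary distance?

X and Y

X–Y: 4/23 differ, p = 0.174, d = 0.198.
X–Z: 10/23 differ, p = 0.435, d = 0.650.
Y–Z: 10/23 differ, p = 0.435, d = 0.650.
The smallest distance is between X and Y.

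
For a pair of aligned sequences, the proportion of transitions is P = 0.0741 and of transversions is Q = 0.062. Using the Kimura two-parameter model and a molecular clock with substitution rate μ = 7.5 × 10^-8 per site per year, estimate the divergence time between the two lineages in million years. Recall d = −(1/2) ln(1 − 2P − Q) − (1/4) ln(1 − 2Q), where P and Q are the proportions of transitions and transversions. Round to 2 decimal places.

1.01

Under the Kimura two-parameter model, d = −½ ln(1 − 2P − Q) − ¼ ln(1 − 2Q).
1 − 2P − Q = 0.7898, giving −½ ln(0.7898) = 0.117988.
1 − 2Q = 0.876, giving −¼ ln(0.876) = 0.033097.
d = 0.117988 + 0.033097 = 0.151085.
Under a molecular clock d = 2μt, so t = d/(2μ) = 0.151085 / (2 × 7.5 × 10^-8) = 1.01 million years.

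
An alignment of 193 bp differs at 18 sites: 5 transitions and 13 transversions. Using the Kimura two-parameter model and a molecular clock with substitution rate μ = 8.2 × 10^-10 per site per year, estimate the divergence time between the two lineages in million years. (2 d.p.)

P = 5/193 ≈ 0.025907 and Q = 13/193 ≈ 0.067358.
Under the Kimura two-parameter model, d = −½ ln(1 − 2P − Q) − ¼ ln(1 − 2Q).
1 − 2P − Q = 0.880828, giving −½ ln(0.880828) = 0.063446.
1 − 2Q = 0.865284, giving −¼ ln(0.865284) = 0.036174.
d = 0.063446 + 0.036174 = 0.099620.
Under a molecular clock d = 2μt, so t = d/(2μ) = 0.099620 / (2 × 8.2 × 10^-10) = 60.74 million years.

60.74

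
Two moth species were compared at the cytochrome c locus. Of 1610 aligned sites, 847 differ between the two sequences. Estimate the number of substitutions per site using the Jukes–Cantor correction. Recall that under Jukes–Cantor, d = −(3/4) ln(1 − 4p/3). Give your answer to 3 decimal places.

p = 847/1610 ≈ 0.526087.
d = −(3/4) ln(1 − 4p/3) = −0.75 ln(1 − 0.701449) = −0.75 ln(0.298551)
  = −0.75 × (-1.208815) = 0.906611 substitutions/site.

0.907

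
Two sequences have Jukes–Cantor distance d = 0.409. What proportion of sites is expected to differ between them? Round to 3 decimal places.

0.315

p = (3/4)(1 − e^(−4d/3)) = 0.75 × (1 − e^(-0.545333)) = 0.75 × (1 − 0.579649) = 0.315263.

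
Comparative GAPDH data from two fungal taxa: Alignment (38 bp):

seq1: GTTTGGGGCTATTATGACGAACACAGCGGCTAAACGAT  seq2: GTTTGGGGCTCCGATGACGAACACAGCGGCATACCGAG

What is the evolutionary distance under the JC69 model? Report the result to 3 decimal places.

The sequences differ at 7 of 38 sites (11, 12, 13, 31, 32, 34, 38), so p = 7/38 ≈ 0.184211.
d = −(3/4) ln(1 − 4p/3) = −0.75 ln(1 − 0.245615) = −0.75 ln(0.754385)
  = −0.75 × (-0.281852) = 0.211389 substitutions/site.

0.211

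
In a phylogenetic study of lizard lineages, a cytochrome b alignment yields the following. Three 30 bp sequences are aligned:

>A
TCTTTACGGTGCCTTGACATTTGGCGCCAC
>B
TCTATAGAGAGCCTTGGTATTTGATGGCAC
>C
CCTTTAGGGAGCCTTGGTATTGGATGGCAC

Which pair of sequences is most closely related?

B and C

A–B: 9/30 differ, p = 0.300, d = 0.383.
A–C: 9/30 differ, p = 0.300, d = 0.383.
B–C: 4/30 differ, p = 0.133, d = 0.147.
The smallest distance is between B and C.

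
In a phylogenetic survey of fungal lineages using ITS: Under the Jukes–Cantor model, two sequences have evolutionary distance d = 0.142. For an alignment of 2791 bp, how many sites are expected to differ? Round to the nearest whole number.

Invert JC69: p = (3/4)(1 − e^(−4d/3)) = 0.75 × (1 − e^(-0.189333)) = 0.75 × (1 − 0.827511) = 0.129367.
Expected differing sites = pL ≈ 0.129367 × 2791 = 361.063297 ≈ 361.

361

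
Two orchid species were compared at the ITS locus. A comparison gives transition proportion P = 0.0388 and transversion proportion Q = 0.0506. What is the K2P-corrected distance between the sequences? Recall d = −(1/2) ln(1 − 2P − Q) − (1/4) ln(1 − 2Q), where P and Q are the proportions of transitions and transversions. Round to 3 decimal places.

Under the Kimura two-parameter model, d = −½ ln(1 − 2P − Q) − ¼ ln(1 − 2Q).
1 − 2P − Q = 0.8718, giving −½ ln(0.8718) = 0.068598.
1 − 2Q = 0.8988, giving −¼ ln(0.8988) = 0.026674.
d = 0.068598 + 0.026674 = 0.095272.

0.095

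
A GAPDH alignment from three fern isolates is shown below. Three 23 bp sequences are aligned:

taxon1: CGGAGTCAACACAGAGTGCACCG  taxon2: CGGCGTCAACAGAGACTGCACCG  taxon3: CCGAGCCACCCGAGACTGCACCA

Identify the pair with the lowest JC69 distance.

taxon1–taxon2: 3/23 differ, p = 0.130, d = 0.143.
taxon1–taxon3: 7/23 differ, p = 0.304, d = 0.390.
taxon2–taxon3: 6/23 differ, p = 0.261, d = 0.321.
The smallest distance is between taxon1 and taxon2.

taxon1 and taxon2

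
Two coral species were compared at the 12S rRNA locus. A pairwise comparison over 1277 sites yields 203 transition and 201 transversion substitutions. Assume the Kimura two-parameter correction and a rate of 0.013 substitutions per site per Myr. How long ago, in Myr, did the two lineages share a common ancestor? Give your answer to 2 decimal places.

P = 203/1277 ≈ 0.158966 and Q = 201/1277 ≈ 0.1574.
Under the Kimura two-parameter model, d = −½ ln(1 − 2P − Q) − ¼ ln(1 − 2Q).
1 − 2P − Q = 0.524668, giving −½ ln(0.524668) = 0.322495.
1 − 2Q = 0.6852, giving −¼ ln(0.6852) = 0.094511.
d = 0.322495 + 0.094511 = 0.417006.
Under a molecular clock d = 2μt, so t = d/(2μ) = 0.417006 / (2 × 0.013) = 16.04 Myr.

16.04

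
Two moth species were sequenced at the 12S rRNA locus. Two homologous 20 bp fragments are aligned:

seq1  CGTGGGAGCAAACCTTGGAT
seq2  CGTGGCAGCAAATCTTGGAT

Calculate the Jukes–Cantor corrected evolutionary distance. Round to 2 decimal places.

The sequences differ at 2 of 20 sites (6, 13), so p = 2/20 = 0.1.
d = −(3/4) ln(1 − 4p/3) = −0.75 ln(1 − 0.133333) = −0.75 ln(0.866667)
  = −0.75 × (-0.143100) = 0.107325 substitutions/site.

0.11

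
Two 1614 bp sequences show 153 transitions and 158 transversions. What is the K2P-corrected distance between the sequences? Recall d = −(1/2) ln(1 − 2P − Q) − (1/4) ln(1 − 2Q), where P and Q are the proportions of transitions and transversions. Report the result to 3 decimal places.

P = 153/1614 ≈ 0.094796 and Q = 158/1614 ≈ 0.097893.
Under the Kimura two-parameter model, d = −½ ln(1 − 2P − Q) − ¼ ln(1 − 2Q).
1 − 2P − Q = 0.712515, giving −½ ln(0.712515) = 0.169477.
1 − 2Q = 0.804214, giving −¼ ln(0.804214) = 0.054472.
d = 0.169477 + 0.054472 = 0.223949.

0.224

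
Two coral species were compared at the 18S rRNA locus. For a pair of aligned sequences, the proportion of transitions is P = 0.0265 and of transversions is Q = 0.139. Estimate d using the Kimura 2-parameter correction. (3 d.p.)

Under the Kimura two-parameter model, d = −½ ln(1 − 2P − Q) − ¼ ln(1 − 2Q).
1 − 2P − Q = 0.808, giving −½ ln(0.808) = 0.106597.
1 − 2Q = 0.722, giving −¼ ln(0.722) = 0.081433.
d = 0.106597 + 0.081433 = 0.188030.

0.188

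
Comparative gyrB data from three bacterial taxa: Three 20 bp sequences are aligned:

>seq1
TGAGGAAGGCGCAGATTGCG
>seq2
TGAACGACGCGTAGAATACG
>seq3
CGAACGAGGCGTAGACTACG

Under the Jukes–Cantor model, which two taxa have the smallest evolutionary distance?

seq1–seq2: 7/20 differ, p = 0.350, d = 0.471.
seq1–seq3: 7/20 differ, p = 0.350, d = 0.471.
seq2–seq3: 3/20 differ, p = 0.150, d = 0.167.
The smallest distance is between seq2 and seq3.

seq2 and seq3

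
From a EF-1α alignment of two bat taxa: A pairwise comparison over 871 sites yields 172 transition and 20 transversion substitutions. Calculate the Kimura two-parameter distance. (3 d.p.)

0.282

P = 172/871 ≈ 0.197474 and Q = 20/871 ≈ 0.022962.
Under the Kimura two-parameter model, d = −½ ln(1 − 2P − Q) − ¼ ln(1 − 2Q).
1 − 2P − Q = 0.58209, giving −½ ln(0.58209) = 0.270565.
1 − 2Q = 0.954076, giving −¼ ln(0.954076) = 0.011753.
d = 0.270565 + 0.011753 = 0.282318.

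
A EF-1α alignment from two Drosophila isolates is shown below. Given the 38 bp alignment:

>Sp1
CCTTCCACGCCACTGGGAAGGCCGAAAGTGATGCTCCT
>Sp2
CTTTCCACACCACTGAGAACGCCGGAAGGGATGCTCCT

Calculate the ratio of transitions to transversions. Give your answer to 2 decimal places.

Transitions are A↔G and C↔T; transversions are all other mismatches.
Transitions: 4. Transversions: 2.
R = 4/2 = 2.00.

2.00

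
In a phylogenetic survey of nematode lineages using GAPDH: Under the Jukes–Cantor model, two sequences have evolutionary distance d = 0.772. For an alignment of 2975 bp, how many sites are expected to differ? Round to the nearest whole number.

1434

Invert JC69: p = (3/4)(1 − e^(−4d/3)) = 0.75 × (1 − e^(-1.029333)) = 0.75 × (1 − 0.357245) = 0.482066.
Expected differing sites = pL ≈ 0.482066 × 2975 = 1434.14635 ≈ 1434.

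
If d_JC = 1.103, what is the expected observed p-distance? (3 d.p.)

p = (3/4)(1 − e^(−4d/3)) = 0.75 × (1 − e^(-1.470667)) = 0.75 × (1 − 0.229772) = 0.577671.

0.578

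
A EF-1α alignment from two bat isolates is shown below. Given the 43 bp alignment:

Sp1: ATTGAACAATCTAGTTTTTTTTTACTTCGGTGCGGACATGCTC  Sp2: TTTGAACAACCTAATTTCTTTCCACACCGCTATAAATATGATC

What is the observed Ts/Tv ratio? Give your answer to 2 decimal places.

2.75

Transitions are A↔G and C↔T; transversions are all other mismatches.
Transitions: 11. Transversions: 4.
R = 11/4 = 2.75.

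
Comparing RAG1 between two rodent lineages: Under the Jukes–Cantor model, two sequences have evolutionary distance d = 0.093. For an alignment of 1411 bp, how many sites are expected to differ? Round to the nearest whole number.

123

Invert JC69: p = (3/4)(1 − e^(−4d/3)) = 0.75 × (1 − e^(-0.124)) = 0.75 × (1 − 0.883380) = 0.087465.
Expected differing sites = pL ≈ 0.087465 × 1411 = 123.413115 ≈ 123.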